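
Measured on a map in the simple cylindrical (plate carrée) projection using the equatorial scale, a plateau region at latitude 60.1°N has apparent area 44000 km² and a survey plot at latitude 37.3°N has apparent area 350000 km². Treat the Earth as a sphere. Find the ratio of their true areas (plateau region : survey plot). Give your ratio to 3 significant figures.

0.0788

On the plate carrée, areal scale = h·k = 1 × sec φ, so true area = apparent × cos φ.
True area of plateau region: 44000 × cos(60.1°) = 44000 × 0.4985 = 21930 km².
True area of survey plot: 350000 × cos(37.3°) = 350000 × 0.7955 = 278400 km².
Ratio = 21930 / 278400 ≈ 0.0788.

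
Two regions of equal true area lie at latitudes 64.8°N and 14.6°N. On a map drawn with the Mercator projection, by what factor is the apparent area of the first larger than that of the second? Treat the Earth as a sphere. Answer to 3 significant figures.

5.17

On Mercator, area is exaggerated by sec²φ = 1/cos²φ.
At 64.8°: sec²(64.8°) = 1/0.4258² = 5.516.
At 14.6°: sec²(14.6°) = 1/0.9677² = 1.068.
Ratio = 5.516/1.068 = cos²(14.6°)/cos²(64.8°) ≈ 5.17.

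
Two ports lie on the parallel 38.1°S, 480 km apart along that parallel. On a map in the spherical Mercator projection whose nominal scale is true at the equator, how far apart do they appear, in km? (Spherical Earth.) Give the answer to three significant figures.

Mercator is conformal, so the point scale is isotropic: h = k = sec φ = 1/cos φ.
Along the parallel, k = sec 38.1° = 1/0.7869 = 1.271.
Map distance = 480 × 1.271 ≈ 610 km.

610 km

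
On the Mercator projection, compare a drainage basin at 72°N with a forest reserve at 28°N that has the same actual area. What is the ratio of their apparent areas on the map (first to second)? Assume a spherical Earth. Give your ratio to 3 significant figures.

8.16

Mercator areal scale is sec²φ.
At 72°: sec²(72°) = 1/0.3090² = 10.47.
At 28°: sec²(28°) = 1/0.8829² = 1.283.
Ratio = 10.47/1.283 = cos²(28°)/cos²(72°) ≈ 8.16.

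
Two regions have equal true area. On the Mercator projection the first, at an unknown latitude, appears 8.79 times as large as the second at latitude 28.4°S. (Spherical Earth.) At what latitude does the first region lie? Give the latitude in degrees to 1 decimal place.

72.7°

On Mercator, (apparent₁)/(apparent₂) = sec²φ₁ / sec²φ₂ when true areas are equal.
cos²φ₂ / cos²φ₁ = 8.79  ⇒  cos φ₁ = cos 28.4° / √8.79 = 0.8796/2.965 = 0.2967.
φ₁ = arccos(0.2967) ≈ 72.7°.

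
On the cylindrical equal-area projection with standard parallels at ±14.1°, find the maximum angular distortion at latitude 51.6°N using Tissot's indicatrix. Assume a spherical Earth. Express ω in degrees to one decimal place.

Cylindrical equal-area (φ₀ = 14.1°): h = cos φ / cos 14.1° along meridians, k = cos 14.1° / cos φ along parallels; h·k = 1.
At 51.6°: h = 0.6404, k = 1.561; principal scales a = 1.561, b = 0.6404.
sin(ω/2) = (a − b)/(a + b) = 0.9210/2.202 = 0.4183, so ω = 2 arcsin(0.4183) ≈ 49.5°.

49.5°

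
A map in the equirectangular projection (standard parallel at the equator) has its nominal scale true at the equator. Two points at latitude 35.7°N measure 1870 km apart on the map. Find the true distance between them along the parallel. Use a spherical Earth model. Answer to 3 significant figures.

Plate carrée maps x = Rλ, y = Rφ. The meridian scale is h = 1 and the parallel scale is k = 1/cos φ = sec φ.
Along the parallel at 35.7°, map distances are exaggerated by k = sec 35.7° = 1.231.
True distance = 1870 / 1.231 = 1870 × cos 35.7° ≈ 1520 km.

1520 km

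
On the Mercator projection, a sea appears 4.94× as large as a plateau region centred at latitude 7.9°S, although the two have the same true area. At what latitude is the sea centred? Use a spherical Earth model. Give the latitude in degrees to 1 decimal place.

63.5°

For equal true areas on Mercator, apparent areas scale as sec²φ, so the ratio is cos²φ₂ / cos²φ₁.
cos²φ₂ / cos²φ₁ = 4.94  ⇒  cos φ₁ = cos 7.9° / √4.94 = 0.9905/2.223 = 0.4457.
φ₁ = arccos(0.4457) ≈ 63.5°.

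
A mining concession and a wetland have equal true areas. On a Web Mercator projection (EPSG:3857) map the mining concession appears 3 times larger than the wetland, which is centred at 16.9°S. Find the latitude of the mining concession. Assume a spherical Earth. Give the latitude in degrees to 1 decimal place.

56.5°

For equal true areas on Mercator, apparent areas scale as sec²φ, so the ratio is cos²φ₂ / cos²φ₁.
cos²φ₂ / cos²φ₁ = 3  ⇒  cos φ₁ = cos 16.9° / √3 = 0.9568/1.732 = 0.5524.
φ₁ = arccos(0.5524) ≈ 56.5°.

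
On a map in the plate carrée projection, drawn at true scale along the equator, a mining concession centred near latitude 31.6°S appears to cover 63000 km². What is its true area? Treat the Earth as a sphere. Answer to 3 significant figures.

53700 km²

For the equirectangular projection with φ₀ = 0 (plate carrée), h = 1 along meridians and k = sec φ along parallels.
Areal scale = h·k = 1 × sec φ; at 31.6°, h = 1.000, k = 1.174, so h·k = 1.174.
True area = apparent / (areal scale) = 63000 / 1.174 ≈ 53700 km².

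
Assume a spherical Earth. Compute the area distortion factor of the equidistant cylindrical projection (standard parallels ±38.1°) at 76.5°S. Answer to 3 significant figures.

3.37

With standard parallel φ₀ = 38.1°, the equirectangular projection gives x = Rλ cos φ₀, y = Rφ, so h = 1 and k = cos 38.1° / cos φ.
Areal scale = h·k = 1 × cos φ₀ / cos φ; at 76.5°, h = 1.000, k = 3.371, so h·k = 3.371.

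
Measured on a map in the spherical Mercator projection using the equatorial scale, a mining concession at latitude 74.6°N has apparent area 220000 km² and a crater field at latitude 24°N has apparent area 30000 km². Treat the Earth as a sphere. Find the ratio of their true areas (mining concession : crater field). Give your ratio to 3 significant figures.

Mercator's areal exaggeration is sec²φ; hence true area = (apparent area) · cos²φ.
True area of mining concession: 220000 × cos²(74.6°) = 220000 × 0.07052 = 15510 km².
True area of crater field: 30000 × cos²(24°) = 30000 × 0.8346 = 25040 km².
Ratio = 15510 / 25040 ≈ 0.620.

0.620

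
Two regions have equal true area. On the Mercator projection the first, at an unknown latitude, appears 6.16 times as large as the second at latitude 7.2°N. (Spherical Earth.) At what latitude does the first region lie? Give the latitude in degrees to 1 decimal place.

66.4°

Mercator areal scale is sec²φ, so apparent-area ratio = sec²φ₁ / sec²φ₂ = cos²φ₂ / cos²φ₁.
cos²φ₂ / cos²φ₁ = 6.16  ⇒  cos φ₁ = cos 7.2° / √6.16 = 0.9921/2.482 = 0.3997.
φ₁ = arccos(0.3997) ≈ 66.4°.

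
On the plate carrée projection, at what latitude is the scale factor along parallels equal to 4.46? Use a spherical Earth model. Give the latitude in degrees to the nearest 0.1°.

Plate carrée: h = 1, k = sec φ along parallels.
sec φ = 4.46  ⇒  cos φ = 0.2242  ⇒  φ ≈ 77.0°.

77.0°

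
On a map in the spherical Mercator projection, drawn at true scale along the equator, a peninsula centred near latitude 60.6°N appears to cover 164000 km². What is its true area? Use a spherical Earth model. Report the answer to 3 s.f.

For Mercator, h = k = sec φ (a conformal cylindrical projection has a single point scale, 1/cos φ).
Areal scale = k² = sec²φ = 1/cos²(60.6°) = 1/0.4909² = 4.150.
True area = apparent / (areal scale) = 164000 / 4.150 ≈ 39500 km².

39500 km²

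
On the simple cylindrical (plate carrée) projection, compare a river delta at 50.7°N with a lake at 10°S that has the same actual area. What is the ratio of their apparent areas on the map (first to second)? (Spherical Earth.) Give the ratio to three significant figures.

1.55

For the equirectangular projection with φ₀ = 0 (plate carrée), h = 1 along meridians and k = sec φ along parallels.
Areal scale at 50.7°: h·k = 1.000 × 1.579 = 1.579.
Areal scale at 10°: h·k = 1.000 × 1.015 = 1.015.
Ratio = 1.579/1.015 ≈ 1.55.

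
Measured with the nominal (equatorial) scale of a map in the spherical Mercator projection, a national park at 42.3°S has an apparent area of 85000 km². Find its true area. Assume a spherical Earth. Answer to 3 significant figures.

46500 km²

The Mercator projection is conformal; its linear scale factor is the same in every direction and equals sec φ = 1/cos φ.
Areal scale = k² = sec²φ = 1/cos²(42.3°) = 1/0.7396² = 1.828.
True area = apparent / (areal scale) = 85000 / 1.828 ≈ 46500 km².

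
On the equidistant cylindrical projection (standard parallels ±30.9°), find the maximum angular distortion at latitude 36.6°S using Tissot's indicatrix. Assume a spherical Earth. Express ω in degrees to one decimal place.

3.8°

The equidistant cylindrical projection with φ₀ = 30.9° has h = 1 (meridians true) and k = cos φ₀ / cos φ along parallels.
At 36.6°: h = 1.000, k = 1.069; principal scales a = 1.069, b = 1.000.
sin(ω/2) = (a − b)/(a + b) = 0.06882/2.069 = 0.03326, so ω = 2 arcsin(0.03326) ≈ 3.8°.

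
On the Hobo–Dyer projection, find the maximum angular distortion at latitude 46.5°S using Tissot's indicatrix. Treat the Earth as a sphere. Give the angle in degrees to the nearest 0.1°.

16.2°

The Hobo–Dyer projection is cylindrical equal-area with φ₀ = 37.5°. A cylindrical equal-area projection with standard parallel φ₀ has meridian scale h = cos φ / cos φ₀ and parallel scale k = cos φ₀ / cos φ (so areas are preserved, h·k = 1).
At 46.5°: h = 0.8677, k = 1.153; principal scales a = 1.153, b = 0.8677.
sin(ω/2) = (a − b)/(a + b) = 0.2849/2.020 = 0.1410, so ω = 2 arcsin(0.1410) ≈ 16.2°.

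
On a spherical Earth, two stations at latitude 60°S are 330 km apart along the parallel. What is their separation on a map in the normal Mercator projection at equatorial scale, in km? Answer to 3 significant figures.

For Mercator, h = k = sec φ (a conformal cylindrical projection has a single point scale, 1/cos φ).
Along the parallel, k = sec 60° = 1/0.5000 = 2.000.
Map distance = 330 × 2.000 ≈ 660 km.

660 km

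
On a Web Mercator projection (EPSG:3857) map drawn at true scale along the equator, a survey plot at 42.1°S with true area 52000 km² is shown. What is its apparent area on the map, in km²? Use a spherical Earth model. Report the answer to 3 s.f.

The Mercator projection is conformal; its linear scale factor is the same in every direction and equals sec φ = 1/cos φ.
Areal scale = k² = sec²φ = 1/cos²(42.1°) = 1/0.7420² = 1.816.
Apparent area = 52000 × 1.816 ≈ 94500 km².

94500 km²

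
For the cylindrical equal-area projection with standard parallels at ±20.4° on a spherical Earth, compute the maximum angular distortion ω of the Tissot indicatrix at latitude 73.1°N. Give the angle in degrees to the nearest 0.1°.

111.1°

For cylindrical equal-area with standard parallel φ₀, h = cos φ / cos φ₀ and k = cos φ₀ / cos φ, so h·k = 1.
At 73.1°: h = 0.3102, k = 3.224; principal scales a = 3.224, b = 0.3102.
sin(ω/2) = (a − b)/(a + b) = 2.914/3.534 = 0.8245, so ω = 2 arcsin(0.8245) ≈ 111.1°.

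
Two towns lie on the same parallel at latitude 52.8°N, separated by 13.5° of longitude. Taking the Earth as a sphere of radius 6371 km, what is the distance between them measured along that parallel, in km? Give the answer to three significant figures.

908 km

Arc length along a parallel = R cos φ · Δλ (with Δλ in radians).
= 6371 × cos 52.8° × (13.5° × π/180) = 6371 × 0.6046 × 0.2356 ≈ 908 km.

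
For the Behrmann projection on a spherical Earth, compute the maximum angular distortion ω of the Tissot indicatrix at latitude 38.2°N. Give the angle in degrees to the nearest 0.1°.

11.1°

The Behrmann projection is cylindrical equal-area with φ₀ = 30°. For cylindrical equal-area with standard parallel φ₀, h = cos φ / cos φ₀ and k = cos φ₀ / cos φ, so h·k = 1.
At 38.2°: h = 0.9074, k = 1.102; principal scales a = 1.102, b = 0.9074.
sin(ω/2) = (a − b)/(a + b) = 0.1946/2.009 = 0.09684, so ω = 2 arcsin(0.09684) ≈ 11.1°.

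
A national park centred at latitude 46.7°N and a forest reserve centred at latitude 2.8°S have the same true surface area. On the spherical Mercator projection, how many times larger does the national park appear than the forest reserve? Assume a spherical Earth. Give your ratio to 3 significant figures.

2.12

On Mercator, area is exaggerated by sec²φ = 1/cos²φ.
At 46.7°: sec²(46.7°) = 1/0.6858² = 2.126.
At 2.8°: sec²(2.8°) = 1/0.9988² = 1.002.
Ratio = 2.126/1.002 = cos²(2.8°)/cos²(46.7°) ≈ 2.12.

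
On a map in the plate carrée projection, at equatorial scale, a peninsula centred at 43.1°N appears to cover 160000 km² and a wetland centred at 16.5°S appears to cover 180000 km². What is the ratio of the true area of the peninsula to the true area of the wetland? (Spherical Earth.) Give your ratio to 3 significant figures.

0.677

On the plate carrée, areal scale = h·k = 1 × sec φ, so true area = apparent × cos φ.
True area of peninsula: 160000 × cos(43.1°) = 160000 × 0.7302 = 116800 km².
True area of wetland: 180000 × cos(16.5°) = 180000 × 0.9588 = 172600 km².
Ratio = 116800 / 172600 ≈ 0.677.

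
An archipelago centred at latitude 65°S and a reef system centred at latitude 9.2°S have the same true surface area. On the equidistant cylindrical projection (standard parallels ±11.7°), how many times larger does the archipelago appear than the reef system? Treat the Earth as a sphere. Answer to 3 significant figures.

With standard parallel φ₀ = 11.7°, the equirectangular projection gives x = Rλ cos φ₀, y = Rφ, so h = 1 and k = cos 11.7° / cos φ.
Areal scale at 65°: h·k = 1.000 × 2.317 = 2.317.
Areal scale at 9.2°: h·k = 1.000 × 0.9920 = 0.9920.
Ratio = 2.317/0.9920 ≈ 2.34.

2.34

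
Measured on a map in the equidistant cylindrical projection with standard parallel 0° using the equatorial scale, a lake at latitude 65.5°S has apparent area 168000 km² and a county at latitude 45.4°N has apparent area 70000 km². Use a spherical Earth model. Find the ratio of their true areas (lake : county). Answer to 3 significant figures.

1.42

Plate carrée has h = 1 and k = sec φ, giving areal scale sec φ; true area = (apparent area) · cos φ.
True area of lake: 168000 × cos(65.5°) = 168000 × 0.4147 = 69670 km².
True area of county: 70000 × cos(45.4°) = 70000 × 0.7022 = 49150 km².
Ratio = 69670 / 49150 ≈ 1.42.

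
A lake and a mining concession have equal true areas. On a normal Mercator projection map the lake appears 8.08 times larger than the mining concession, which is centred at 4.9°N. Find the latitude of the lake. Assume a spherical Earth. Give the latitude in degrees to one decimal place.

69.5°

On Mercator, (apparent₁)/(apparent₂) = sec²φ₁ / sec²φ₂ when true areas are equal.
cos²φ₂ / cos²φ₁ = 8.08  ⇒  cos φ₁ = cos 4.9° / √8.08 = 0.9963/2.843 = 0.3505.
φ₁ = arccos(0.3505) ≈ 69.5°.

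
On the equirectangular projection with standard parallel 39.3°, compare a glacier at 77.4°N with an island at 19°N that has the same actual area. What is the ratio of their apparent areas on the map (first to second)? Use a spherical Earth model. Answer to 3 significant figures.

In the equirectangular projection with standard parallel φ₀ = 39.3° (x = Rλ cos φ₀, y = Rφ), meridians are true-scale (h = 1) and the parallel scale is k = cos φ₀ / cos φ.
Areal scale at 77.4°: h·k = 1.000 × 3.547 = 3.547.
Areal scale at 19°: h·k = 1.000 × 0.8184 = 0.8184.
Ratio = 3.547/0.8184 ≈ 4.33.

4.33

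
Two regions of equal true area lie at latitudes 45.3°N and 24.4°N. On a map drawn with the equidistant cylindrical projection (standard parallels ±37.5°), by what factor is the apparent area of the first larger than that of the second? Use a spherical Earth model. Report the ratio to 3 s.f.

The equidistant cylindrical projection with φ₀ = 37.5° has h = 1 (meridians true) and k = cos φ₀ / cos φ along parallels.
Areal scale at 45.3°: h·k = 1.000 × 1.128 = 1.128.
Areal scale at 24.4°: h·k = 1.000 × 0.8712 = 0.8712.
Ratio = 1.128/0.8712 ≈ 1.29.

1.29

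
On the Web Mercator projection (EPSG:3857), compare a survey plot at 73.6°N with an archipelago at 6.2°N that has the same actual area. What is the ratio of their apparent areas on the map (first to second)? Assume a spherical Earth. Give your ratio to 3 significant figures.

12.4

Mercator is conformal with k = sec φ, so areal scale = k² = sec²φ.
At 73.6°: sec²(73.6°) = 1/0.2823² = 12.54.
At 6.2°: sec²(6.2°) = 1/0.9942² = 1.012.
Ratio = 12.54/1.012 = cos²(6.2°)/cos²(73.6°) ≈ 12.4.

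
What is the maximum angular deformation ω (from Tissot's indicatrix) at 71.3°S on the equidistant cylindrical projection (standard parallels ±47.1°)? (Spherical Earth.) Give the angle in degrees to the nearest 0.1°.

The equidistant cylindrical projection with φ₀ = 47.1° has h = 1 (meridians true) and k = cos φ₀ / cos φ along parallels.
At 71.3°: h = 1.000, k = 2.123; principal scales a = 2.123, b = 1.000.
sin(ω/2) = (a − b)/(a + b) = 1.123/3.123 = 0.3596, so ω = 2 arcsin(0.3596) ≈ 42.2°.

42.2°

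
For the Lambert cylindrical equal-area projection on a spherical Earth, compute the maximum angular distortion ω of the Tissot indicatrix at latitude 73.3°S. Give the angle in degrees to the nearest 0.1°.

The Lambert cylindrical equal-area projection is the cylindrical equal-area projection with its standard parallel at the equator (φ₀ = 0). For cylindrical equal-area with standard parallel φ₀, h = cos φ / cos φ₀ and k = cos φ₀ / cos φ, so h·k = 1.
At 73.3°: h = 0.2874, k = 3.480; principal scales a = 3.480, b = 0.2874.
sin(ω/2) = (a − b)/(a + b) = 3.193/3.767 = 0.8474, so ω = 2 arcsin(0.8474) ≈ 115.9°.

115.9°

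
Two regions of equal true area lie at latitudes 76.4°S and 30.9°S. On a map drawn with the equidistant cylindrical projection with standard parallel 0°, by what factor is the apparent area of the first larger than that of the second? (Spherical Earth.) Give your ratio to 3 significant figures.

3.65

In the plate carrée (x = Rλ, y = Rφ), meridians are true-scale (h = 1) and parallels are stretched by k = sec φ.
Areal scale at 76.4°: h·k = 1.000 × 4.253 = 4.253.
Areal scale at 30.9°: h·k = 1.000 × 1.165 = 1.165.
Ratio = 4.253/1.165 ≈ 3.65.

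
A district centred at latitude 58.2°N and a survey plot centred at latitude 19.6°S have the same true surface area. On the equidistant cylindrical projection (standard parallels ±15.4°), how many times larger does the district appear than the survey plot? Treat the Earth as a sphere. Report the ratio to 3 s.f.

1.79

With standard parallel φ₀ = 15.4°, the equirectangular projection gives x = Rλ cos φ₀, y = Rφ, so h = 1 and k = cos 15.4° / cos φ.
Areal scale at 58.2°: h·k = 1.000 × 1.830 = 1.830.
Areal scale at 19.6°: h·k = 1.000 × 1.023 = 1.023.
Ratio = 1.830/1.023 ≈ 1.79.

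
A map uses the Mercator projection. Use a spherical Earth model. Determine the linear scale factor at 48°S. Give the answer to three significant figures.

1.49

For Mercator, h = k = sec φ (a conformal cylindrical projection has a single point scale, 1/cos φ).
k = 1/cos 48° = 1/0.6691 = 1.494.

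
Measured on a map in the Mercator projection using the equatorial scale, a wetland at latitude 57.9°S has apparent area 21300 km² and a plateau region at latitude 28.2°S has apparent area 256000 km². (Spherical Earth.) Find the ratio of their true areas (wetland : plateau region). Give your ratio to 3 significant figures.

Mercator's areal exaggeration is sec²φ; hence true area = (apparent area) · cos²φ.
True area of wetland: 21300 × cos²(57.9°) = 21300 × 0.2824 = 6015 km².
True area of plateau region: 256000 × cos²(28.2°) = 256000 × 0.7767 = 198800 km².
Ratio = 6015 / 198800 ≈ 0.0303.

0.0303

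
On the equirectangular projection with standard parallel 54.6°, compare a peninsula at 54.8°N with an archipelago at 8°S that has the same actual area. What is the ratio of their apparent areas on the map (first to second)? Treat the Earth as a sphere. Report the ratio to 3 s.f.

The equidistant cylindrical projection with φ₀ = 54.6° has h = 1 (meridians true) and k = cos φ₀ / cos φ along parallels.
Areal scale at 54.8°: h·k = 1.000 × 1.005 = 1.005.
Areal scale at 8°: h·k = 1.000 × 0.5850 = 0.5850.
Ratio = 1.005/0.5850 ≈ 1.72.

1.72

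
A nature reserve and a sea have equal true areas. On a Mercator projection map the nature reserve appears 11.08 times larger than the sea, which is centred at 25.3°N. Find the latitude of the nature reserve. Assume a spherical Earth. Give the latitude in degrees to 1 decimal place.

On Mercator, (apparent₁)/(apparent₂) = sec²φ₁ / sec²φ₂ when true areas are equal.
cos²φ₂ / cos²φ₁ = 11.08  ⇒  cos φ₁ = cos 25.3° / √11.08 = 0.9041/3.329 = 0.2716.
φ₁ = arccos(0.2716) ≈ 74.2°.

74.2°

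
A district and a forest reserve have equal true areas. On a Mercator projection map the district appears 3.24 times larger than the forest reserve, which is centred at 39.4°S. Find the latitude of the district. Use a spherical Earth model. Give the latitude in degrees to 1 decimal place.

64.6°

For equal true areas on Mercator, apparent areas scale as sec²φ, so the ratio is cos²φ₂ / cos²φ₁.
cos²φ₂ / cos²φ₁ = 3.24  ⇒  cos φ₁ = cos 39.4° / √3.24 = 0.7727/1.800 = 0.4293.
φ₁ = arccos(0.4293) ≈ 64.6°.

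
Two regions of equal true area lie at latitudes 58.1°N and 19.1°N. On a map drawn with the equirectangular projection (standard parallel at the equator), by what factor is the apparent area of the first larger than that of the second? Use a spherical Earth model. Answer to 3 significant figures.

Plate carrée maps x = Rλ, y = Rφ. The meridian scale is h = 1 and the parallel scale is k = 1/cos φ = sec φ.
Areal scale at 58.1°: h·k = 1.000 × 1.892 = 1.892.
Areal scale at 19.1°: h·k = 1.000 × 1.058 = 1.058.
Ratio = 1.892/1.058 ≈ 1.79.

1.79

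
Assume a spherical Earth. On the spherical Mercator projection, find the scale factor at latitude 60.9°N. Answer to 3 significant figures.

2.06

The Mercator projection is conformal; its linear scale factor is the same in every direction and equals sec φ = 1/cos φ.
k = 1/cos 60.9° = 1/0.4863 = 2.056.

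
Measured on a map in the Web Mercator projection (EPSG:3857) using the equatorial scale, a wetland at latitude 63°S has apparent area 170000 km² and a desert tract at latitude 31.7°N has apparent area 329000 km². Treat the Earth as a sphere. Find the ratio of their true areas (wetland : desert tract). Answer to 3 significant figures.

0.147

On Mercator the areal scale is sec²φ, so true area = apparent × cos²φ.
True area of wetland: 170000 × cos²(63°) = 170000 × 0.2061 = 35040 km².
True area of desert tract: 329000 × cos²(31.7°) = 329000 × 0.7239 = 238200 km².
Ratio = 35040 / 238200 ≈ 0.147.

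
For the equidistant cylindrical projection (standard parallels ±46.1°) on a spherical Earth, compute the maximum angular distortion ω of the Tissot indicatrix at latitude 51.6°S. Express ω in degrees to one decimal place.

6.3°

With standard parallel φ₀ = 46.1°, the equirectangular projection gives x = Rλ cos φ₀, y = Rφ, so h = 1 and k = cos 46.1° / cos φ.
At 51.6°: h = 1.000, k = 1.116; principal scales a = 1.116, b = 1.000.
sin(ω/2) = (a − b)/(a + b) = 0.1163/2.116 = 0.05496, so ω = 2 arcsin(0.05496) ≈ 6.3°.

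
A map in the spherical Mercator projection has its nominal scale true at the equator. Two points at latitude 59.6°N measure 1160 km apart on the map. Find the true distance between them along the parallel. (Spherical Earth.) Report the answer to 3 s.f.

Mercator is conformal, so the point scale is isotropic: h = k = sec φ = 1/cos φ.
Along the parallel at 59.6°, map distances are exaggerated by k = sec 59.6° = 1.976.
True distance = 1160 / 1.976 = 1160 × cos 59.6° ≈ 587 km.

587 km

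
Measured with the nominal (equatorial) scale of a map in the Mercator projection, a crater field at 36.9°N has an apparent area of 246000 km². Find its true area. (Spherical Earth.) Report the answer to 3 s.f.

157000 km²

The Mercator projection is conformal; its linear scale factor is the same in every direction and equals sec φ = 1/cos φ.
Areal scale = k² = sec²φ = 1/cos²(36.9°) = 1/0.7997² = 1.564.
True area = apparent / (areal scale) = 246000 / 1.564 ≈ 157000 km².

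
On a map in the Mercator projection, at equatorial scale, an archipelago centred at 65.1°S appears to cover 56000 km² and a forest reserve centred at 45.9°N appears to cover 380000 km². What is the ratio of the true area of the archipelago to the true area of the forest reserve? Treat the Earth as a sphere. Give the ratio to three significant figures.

0.0539

On Mercator the areal scale is sec²φ, so true area = apparent × cos²φ.
True area of archipelago: 56000 × cos²(65.1°) = 56000 × 0.1773 = 9927 km².
True area of forest reserve: 380000 × cos²(45.9°) = 380000 × 0.4843 = 184000 km².
Ratio = 9927 / 184000 ≈ 0.0539.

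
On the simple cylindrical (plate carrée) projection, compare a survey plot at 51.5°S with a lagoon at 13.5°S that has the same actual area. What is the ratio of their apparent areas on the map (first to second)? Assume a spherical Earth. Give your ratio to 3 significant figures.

Plate carrée maps x = Rλ, y = Rφ. The meridian scale is h = 1 and the parallel scale is k = 1/cos φ = sec φ.
Areal scale at 51.5°: h·k = 1.000 × 1.606 = 1.606.
Areal scale at 13.5°: h·k = 1.000 × 1.028 = 1.028.
Ratio = 1.606/1.028 ≈ 1.56.

1.56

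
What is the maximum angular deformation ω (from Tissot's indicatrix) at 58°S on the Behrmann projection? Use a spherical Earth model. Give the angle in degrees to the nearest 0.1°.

The Behrmann projection is cylindrical equal-area with φ₀ = 30°. A cylindrical equal-area projection with standard parallel φ₀ has meridian scale h = cos φ / cos φ₀ and parallel scale k = cos φ₀ / cos φ (so areas are preserved, h·k = 1).
At 58°: h = 0.6119, k = 1.634; principal scales a = 1.634, b = 0.6119.
sin(ω/2) = (a − b)/(a + b) = 1.022/2.246 = 0.4552, so ω = 2 arcsin(0.4552) ≈ 54.2°.

54.2°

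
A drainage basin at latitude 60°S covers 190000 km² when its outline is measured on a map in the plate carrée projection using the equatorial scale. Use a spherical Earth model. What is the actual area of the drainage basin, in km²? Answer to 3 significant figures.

In the plate carrée (x = Rλ, y = Rφ), meridians are true-scale (h = 1) and parallels are stretched by k = sec φ.
Areal scale = h·k = 1 × sec φ; at 60°, h = 1.000, k = 2.000, so h·k = 2.000.
True area = apparent / (areal scale) = 190000 / 2.000 ≈ 95000 km².

95000 km²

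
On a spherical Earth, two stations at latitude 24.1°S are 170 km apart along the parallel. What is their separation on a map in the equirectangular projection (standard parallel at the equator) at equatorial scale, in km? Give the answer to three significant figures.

186 km

For the equirectangular projection with φ₀ = 0 (plate carrée), h = 1 along meridians and k = sec φ along parallels.
Along the parallel, k = sec 24.1° = 1/0.9128 = 1.095.
Map distance = 170 × 1.095 ≈ 186 km.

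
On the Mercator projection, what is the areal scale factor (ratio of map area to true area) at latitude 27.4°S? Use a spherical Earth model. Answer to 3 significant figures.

1.27

Mercator is conformal, so the point scale is isotropic: h = k = sec φ = 1/cos φ.
Areal scale = k² = sec²φ = 1/cos²(27.4°) = 1/0.8878² = 1.269.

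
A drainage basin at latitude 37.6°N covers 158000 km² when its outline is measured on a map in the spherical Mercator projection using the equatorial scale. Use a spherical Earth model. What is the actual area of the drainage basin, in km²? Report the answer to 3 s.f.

The Mercator projection is conformal; its linear scale factor is the same in every direction and equals sec φ = 1/cos φ.
Areal scale = k² = sec²φ = 1/cos²(37.6°) = 1/0.7923² = 1.593.
True area = apparent / (areal scale) = 158000 / 1.593 ≈ 99200 km².

99200 km²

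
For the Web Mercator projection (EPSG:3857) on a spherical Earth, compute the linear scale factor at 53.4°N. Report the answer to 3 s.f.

1.68

The Mercator projection is conformal; its linear scale factor is the same in every direction and equals sec φ = 1/cos φ.
k = 1/cos 53.4° = 1/0.5962 = 1.677.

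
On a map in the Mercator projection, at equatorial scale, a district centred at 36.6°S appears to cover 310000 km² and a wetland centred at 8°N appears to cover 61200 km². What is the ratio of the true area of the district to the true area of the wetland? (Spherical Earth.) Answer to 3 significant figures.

On Mercator the areal scale is sec²φ, so true area = apparent × cos²φ.
True area of district: 310000 × cos²(36.6°) = 310000 × 0.6445 = 199800 km².
True area of wetland: 61200 × cos²(8°) = 61200 × 0.9806 = 60010 km².
Ratio = 199800 / 60010 ≈ 3.33.

3.33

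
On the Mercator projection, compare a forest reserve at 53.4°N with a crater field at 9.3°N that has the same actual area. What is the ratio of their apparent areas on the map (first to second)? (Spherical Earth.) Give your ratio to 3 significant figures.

Mercator is conformal with k = sec φ, so areal scale = k² = sec²φ.
At 53.4°: sec²(53.4°) = 1/0.5962² = 2.813.
At 9.3°: sec²(9.3°) = 1/0.9869² = 1.027.
Ratio = 2.813/1.027 = cos²(9.3°)/cos²(53.4°) ≈ 2.74.

2.74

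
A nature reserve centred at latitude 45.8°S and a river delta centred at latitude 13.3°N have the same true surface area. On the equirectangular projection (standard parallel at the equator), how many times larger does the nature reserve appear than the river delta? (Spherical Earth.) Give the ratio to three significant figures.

Plate carrée maps x = Rλ, y = Rφ. The meridian scale is h = 1 and the parallel scale is k = 1/cos φ = sec φ.
Areal scale at 45.8°: h·k = 1.000 × 1.434 = 1.434.
Areal scale at 13.3°: h·k = 1.000 × 1.028 = 1.028.
Ratio = 1.434/1.028 ≈ 1.40.

1.40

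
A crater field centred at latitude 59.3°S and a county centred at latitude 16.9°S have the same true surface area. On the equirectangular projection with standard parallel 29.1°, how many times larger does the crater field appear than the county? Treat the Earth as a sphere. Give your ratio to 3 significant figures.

1.87

With standard parallel φ₀ = 29.1°, the equirectangular projection gives x = Rλ cos φ₀, y = Rφ, so h = 1 and k = cos 29.1° / cos φ.
Areal scale at 59.3°: h·k = 1.000 × 1.711 = 1.711.
Areal scale at 16.9°: h·k = 1.000 × 0.9132 = 0.9132.
Ratio = 1.711/0.9132 ≈ 1.87.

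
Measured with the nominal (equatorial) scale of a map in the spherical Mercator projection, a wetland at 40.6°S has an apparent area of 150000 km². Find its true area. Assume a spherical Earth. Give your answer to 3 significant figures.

Mercator is conformal, so the point scale is isotropic: h = k = sec φ = 1/cos φ.
Areal scale = k² = sec²φ = 1/cos²(40.6°) = 1/0.7593² = 1.735.
True area = apparent / (areal scale) = 150000 / 1.735 ≈ 86500 km².

86500 km²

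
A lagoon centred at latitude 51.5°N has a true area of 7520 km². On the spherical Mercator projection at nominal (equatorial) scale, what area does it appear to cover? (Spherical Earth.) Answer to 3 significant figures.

19400 km²

Mercator is conformal, so the point scale is isotropic: h = k = sec φ = 1/cos φ.
Areal scale = k² = sec²φ = 1/cos²(51.5°) = 1/0.6225² = 2.580.
Apparent area = 7520 × 2.580 ≈ 19400 km².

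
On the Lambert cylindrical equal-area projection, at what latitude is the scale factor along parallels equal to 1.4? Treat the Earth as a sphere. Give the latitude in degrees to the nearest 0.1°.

The Lambert cylindrical equal-area projection is the cylindrical equal-area projection with its standard parallel at the equator (φ₀ = 0). Cylindrical equal-area (φ₀ = 0°): h = cos φ / cos 0° along meridians, k = cos 0° / cos φ along parallels; h·k = 1.
k = cos φ₀ / cos φ = 1.4  ⇒  cos φ = cos 0° / 1.4 = 0.7143.
φ = arccos(0.7143) ≈ 44.4°.

44.4°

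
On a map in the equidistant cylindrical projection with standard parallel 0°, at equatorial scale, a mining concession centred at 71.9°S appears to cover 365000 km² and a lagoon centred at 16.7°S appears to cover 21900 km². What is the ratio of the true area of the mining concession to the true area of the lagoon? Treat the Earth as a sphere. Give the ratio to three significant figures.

5.41

On the plate carrée, areal scale = h·k = 1 × sec φ, so true area = apparent × cos φ.
True area of mining concession: 365000 × cos(71.9°) = 365000 × 0.3107 = 113400 km².
True area of lagoon: 21900 × cos(16.7°) = 21900 × 0.9578 = 20980 km².
Ratio = 113400 / 20980 ≈ 5.41.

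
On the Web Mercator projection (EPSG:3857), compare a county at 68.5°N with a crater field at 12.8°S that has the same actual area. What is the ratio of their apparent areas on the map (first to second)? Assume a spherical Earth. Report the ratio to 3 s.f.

7.08

On Mercator, area is exaggerated by sec²φ = 1/cos²φ.
At 68.5°: sec²(68.5°) = 1/0.3665² = 7.445.
At 12.8°: sec²(12.8°) = 1/0.9751² = 1.052.
Ratio = 7.445/1.052 = cos²(12.8°)/cos²(68.5°) ≈ 7.08.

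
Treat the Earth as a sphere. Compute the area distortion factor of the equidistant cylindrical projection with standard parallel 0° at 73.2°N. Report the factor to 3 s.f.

3.46

Plate carrée maps x = Rλ, y = Rφ. The meridian scale is h = 1 and the parallel scale is k = 1/cos φ = sec φ.
Areal scale = h·k = 1 × sec φ; at 73.2°, h = 1.000, k = 3.460, so h·k = 3.460.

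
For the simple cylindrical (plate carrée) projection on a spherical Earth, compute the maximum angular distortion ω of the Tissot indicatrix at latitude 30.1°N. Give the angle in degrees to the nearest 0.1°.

In the plate carrée (x = Rλ, y = Rφ), meridians are true-scale (h = 1) and parallels are stretched by k = sec φ.
At 30.1°: h = 1.000, k = 1.156; principal scales a = 1.156, b = 1.000.
sin(ω/2) = (a − b)/(a + b) = 0.1559/2.156 = 0.07230, so ω = 2 arcsin(0.07230) ≈ 8.3°.

8.3°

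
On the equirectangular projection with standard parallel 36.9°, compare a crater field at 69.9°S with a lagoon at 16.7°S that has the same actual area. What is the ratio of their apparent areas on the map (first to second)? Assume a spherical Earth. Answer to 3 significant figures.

In the equirectangular projection with standard parallel φ₀ = 36.9° (x = Rλ cos φ₀, y = Rφ), meridians are true-scale (h = 1) and the parallel scale is k = cos φ₀ / cos φ.
Areal scale at 69.9°: h·k = 1.000 × 2.327 = 2.327.
Areal scale at 16.7°: h·k = 1.000 × 0.8349 = 0.8349.
Ratio = 2.327/0.8349 ≈ 2.79.

2.79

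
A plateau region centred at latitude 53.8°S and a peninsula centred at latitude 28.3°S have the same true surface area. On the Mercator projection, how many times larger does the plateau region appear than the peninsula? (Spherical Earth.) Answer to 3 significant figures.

2.22

Mercator areal scale is sec²φ.
At 53.8°: sec²(53.8°) = 1/0.5906² = 2.867.
At 28.3°: sec²(28.3°) = 1/0.8805² = 1.290.
Ratio = 2.867/1.290 = cos²(28.3°)/cos²(53.8°) ≈ 2.22.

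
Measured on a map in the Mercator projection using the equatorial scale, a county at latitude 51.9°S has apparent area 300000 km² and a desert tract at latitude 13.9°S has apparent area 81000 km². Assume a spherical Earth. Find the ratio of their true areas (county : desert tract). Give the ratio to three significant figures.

1.50

Since Mercator area scale is 1/cos²φ, the true area equals the apparent area multiplied by cos²φ.
True area of county: 300000 × cos²(51.9°) = 300000 × 0.3807 = 114200 km².
True area of desert tract: 81000 × cos²(13.9°) = 81000 × 0.9423 = 76330 km².
Ratio = 114200 / 76330 ≈ 1.50.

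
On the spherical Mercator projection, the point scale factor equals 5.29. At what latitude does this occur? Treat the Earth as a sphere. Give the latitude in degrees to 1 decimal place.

Mercator scale is k = sec φ = 1/cos φ.
1/cos φ = 5.29  ⇒  cos φ = 0.1890  ⇒  φ = arccos(0.1890) ≈ 79.1°.

79.1°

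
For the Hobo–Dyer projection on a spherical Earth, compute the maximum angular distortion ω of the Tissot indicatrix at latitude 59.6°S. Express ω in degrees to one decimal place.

49.9°

The Hobo–Dyer projection is cylindrical equal-area with φ₀ = 37.5°. Cylindrical equal-area (φ₀ = 37.5°): h = cos φ / cos 37.5° along meridians, k = cos 37.5° / cos φ along parallels; h·k = 1.
At 59.6°: h = 0.6378, k = 1.568; principal scales a = 1.568, b = 0.6378.
sin(ω/2) = (a − b)/(a + b) = 0.9299/2.206 = 0.4216, so ω = 2 arcsin(0.4216) ≈ 49.9°.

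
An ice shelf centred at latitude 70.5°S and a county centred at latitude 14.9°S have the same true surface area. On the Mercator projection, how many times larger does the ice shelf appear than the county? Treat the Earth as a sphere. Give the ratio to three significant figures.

8.38

On Mercator, area is exaggerated by sec²φ = 1/cos²φ.
At 70.5°: sec²(70.5°) = 1/0.3338² = 8.974.
At 14.9°: sec²(14.9°) = 1/0.9664² = 1.071.
Ratio = 8.974/1.071 = cos²(14.9°)/cos²(70.5°) ≈ 8.38.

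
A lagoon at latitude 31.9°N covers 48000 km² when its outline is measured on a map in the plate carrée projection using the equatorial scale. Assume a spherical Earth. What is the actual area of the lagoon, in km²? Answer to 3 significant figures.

Plate carrée maps x = Rλ, y = Rφ. The meridian scale is h = 1 and the parallel scale is k = 1/cos φ = sec φ.
Areal scale = h·k = 1 × sec φ; at 31.9°, h = 1.000, k = 1.178, so h·k = 1.178.
True area = apparent / (areal scale) = 48000 / 1.178 ≈ 40800 km².

40800 km²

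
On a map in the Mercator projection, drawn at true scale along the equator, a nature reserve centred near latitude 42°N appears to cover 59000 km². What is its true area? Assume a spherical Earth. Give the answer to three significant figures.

32600 km²

For Mercator, h = k = sec φ (a conformal cylindrical projection has a single point scale, 1/cos φ).
Areal scale = k² = sec²φ = 1/cos²(42°) = 1/0.7431² = 1.811.
True area = apparent / (areal scale) = 59000 / 1.811 ≈ 32600 km².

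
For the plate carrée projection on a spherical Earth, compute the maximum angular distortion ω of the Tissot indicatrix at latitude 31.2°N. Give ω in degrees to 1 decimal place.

For the equirectangular projection with φ₀ = 0 (plate carrée), h = 1 along meridians and k = sec φ along parallels.
At 31.2°: h = 1.000, k = 1.169; principal scales a = 1.169, b = 1.000.
sin(ω/2) = (a − b)/(a + b) = 0.1691/2.169 = 0.07796, so ω = 2 arcsin(0.07796) ≈ 8.9°.

8.9°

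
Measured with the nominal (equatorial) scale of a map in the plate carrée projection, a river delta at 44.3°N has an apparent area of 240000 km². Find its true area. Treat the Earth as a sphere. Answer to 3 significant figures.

For the equirectangular projection with φ₀ = 0 (plate carrée), h = 1 along meridians and k = sec φ along parallels.
Areal scale = h·k = 1 × sec φ; at 44.3°, h = 1.000, k = 1.397, so h·k = 1.397.
True area = apparent / (areal scale) = 240000 / 1.397 ≈ 172000 km².

172000 km²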